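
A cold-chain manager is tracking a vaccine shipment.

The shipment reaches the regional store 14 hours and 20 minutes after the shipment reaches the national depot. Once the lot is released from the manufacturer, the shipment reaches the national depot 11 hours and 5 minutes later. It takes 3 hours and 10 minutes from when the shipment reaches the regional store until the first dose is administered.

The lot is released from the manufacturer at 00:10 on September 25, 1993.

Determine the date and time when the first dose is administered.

The lot is released from the manufacturer: 00:10 Sep 25, 1993.
The shipment reaches the national depot: 00:10 Sep 25, 1993 + 11h05m = 11:15 Sep 25, 1993.
The shipment reaches the regional store: 11:15 Sep 25, 1993 + 14h20m = 01:35 Sep 26, 1993.
The first dose is administered: 01:35 Sep 26, 1993 + 3h10m = 04:45 Sep 26, 1993.

04:45 on September 26, 1993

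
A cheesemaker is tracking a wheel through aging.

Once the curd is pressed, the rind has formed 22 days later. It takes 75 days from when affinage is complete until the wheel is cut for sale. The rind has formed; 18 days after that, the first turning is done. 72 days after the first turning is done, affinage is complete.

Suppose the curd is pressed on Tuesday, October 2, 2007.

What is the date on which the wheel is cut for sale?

The curd is pressed: Oct 2, 2007.
The rind has formed: Oct 2, 2007 + 22 days = Oct 24, 2007.
The first turning is done: Oct 24, 2007 + 18 days = Nov 11, 2007.
Affinage is complete: Nov 11, 2007 + 72 days = Jan 22, 2008.
The wheel is cut for sale: Jan 22, 2008 + 75 days = Apr 6, 2008.

Sunday, April 6, 2008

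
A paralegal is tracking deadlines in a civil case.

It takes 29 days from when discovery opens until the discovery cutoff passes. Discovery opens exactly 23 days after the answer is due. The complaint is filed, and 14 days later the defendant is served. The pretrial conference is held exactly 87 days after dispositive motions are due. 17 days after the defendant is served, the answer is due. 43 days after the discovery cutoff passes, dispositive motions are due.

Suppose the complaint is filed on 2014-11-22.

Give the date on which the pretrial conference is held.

2015-06-23

The complaint is filed: Nov 22, 2014.
The defendant is served: Nov 22, 2014 + 14 days = Dec 6, 2014.
The answer is due: Dec 6, 2014 + 17 days = Dec 23, 2014.
Discovery opens: Dec 23, 2014 + 23 days = Jan 15, 2015.
The discovery cutoff passes: Jan 15, 2015 + 29 days = Feb 13, 2015.
Dispositive motions are due: Feb 13, 2015 + 43 days = Mar 28, 2015.
The pretrial conference is held: Mar 28, 2015 + 87 days = Jun 23, 2015.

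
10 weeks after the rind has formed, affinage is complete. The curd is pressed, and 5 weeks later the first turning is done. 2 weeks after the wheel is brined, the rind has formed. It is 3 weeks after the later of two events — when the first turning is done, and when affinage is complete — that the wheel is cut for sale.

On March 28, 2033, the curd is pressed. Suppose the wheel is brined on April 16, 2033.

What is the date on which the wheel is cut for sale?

July 30, 2033

The curd is pressed: Mar 28, 2033.
The first turning is done: Mar 28, 2033 + 5 weeks = May 2, 2033.
The wheel is brined: Apr 16, 2033.
The rind has formed: Apr 16, 2033 + 2 weeks = Apr 30, 2033.
Affinage is complete: Apr 30, 2033 + 10 weeks = Jul 9, 2033.
Both prerequisites met — the first turning is done (May 2, 2033), affinage is complete (Jul 9, 2033); the later is Jul 9, 2033.
The wheel is cut for sale: Jul 9, 2033 + 3 weeks = Jul 30, 2033.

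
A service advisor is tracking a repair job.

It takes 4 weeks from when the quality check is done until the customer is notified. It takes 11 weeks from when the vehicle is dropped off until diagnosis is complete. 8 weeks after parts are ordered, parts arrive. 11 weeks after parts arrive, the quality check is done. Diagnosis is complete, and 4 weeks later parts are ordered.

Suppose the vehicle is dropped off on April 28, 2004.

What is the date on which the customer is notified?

January 19, 2005

The vehicle is dropped off: Apr 28, 2004.
Diagnosis is complete: Apr 28, 2004 + 11 weeks = Jul 14, 2004.
Parts are ordered: Jul 14, 2004 + 4 weeks = Aug 11, 2004.
Parts arrive: Aug 11, 2004 + 8 weeks = Oct 6, 2004.
The quality check is done: Oct 6, 2004 + 11 weeks = Dec 22, 2004.
The customer is notified: Dec 22, 2004 + 4 weeks = Jan 19, 2005.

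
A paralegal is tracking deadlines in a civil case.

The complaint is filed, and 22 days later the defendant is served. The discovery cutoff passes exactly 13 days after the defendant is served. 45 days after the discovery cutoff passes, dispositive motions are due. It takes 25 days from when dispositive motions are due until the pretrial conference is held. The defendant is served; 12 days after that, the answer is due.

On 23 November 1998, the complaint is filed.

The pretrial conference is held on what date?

8 March 1999

The complaint is filed: Nov 23, 1998.
The defendant is served: Nov 23, 1998 + 22 days = Dec 15, 1998.
The discovery cutoff passes: Dec 15, 1998 + 13 days = Dec 28, 1998.
Dispositive motions are due: Dec 28, 1998 + 45 days = Feb 11, 1999.
The pretrial conference is held: Feb 11, 1999 + 25 days = Mar 8, 1999.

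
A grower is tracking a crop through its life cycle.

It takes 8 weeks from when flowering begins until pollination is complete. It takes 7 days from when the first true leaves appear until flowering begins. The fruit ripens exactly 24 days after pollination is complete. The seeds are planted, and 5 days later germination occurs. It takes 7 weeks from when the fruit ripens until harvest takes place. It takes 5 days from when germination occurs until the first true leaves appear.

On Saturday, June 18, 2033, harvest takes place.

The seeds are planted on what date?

Harvest takes place: Jun 18, 2033.
The fruit ripens: Jun 18, 2033 − 7 weeks = Apr 30, 2033.
Pollination is complete: Apr 30, 2033 − 24 days = Apr 6, 2033.
Flowering begins: Apr 6, 2033 − 8 weeks = Feb 9, 2033.
The first true leaves appear: Feb 9, 2033 − 7 days = Feb 2, 2033.
Germination occurs: Feb 2, 2033 − 5 days = Jan 28, 2033.
The seeds are planted: Jan 28, 2033 − 5 days = Jan 23, 2033.

Sunday, January 23, 2033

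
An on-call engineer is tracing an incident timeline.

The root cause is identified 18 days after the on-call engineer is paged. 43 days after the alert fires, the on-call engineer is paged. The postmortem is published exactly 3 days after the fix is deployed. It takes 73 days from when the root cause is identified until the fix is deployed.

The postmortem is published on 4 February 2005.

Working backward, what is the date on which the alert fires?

The postmortem is published: Feb 4, 2005.
The fix is deployed: Feb 4, 2005 − 3 days = Feb 1, 2005.
The root cause is identified: Feb 1, 2005 − 73 days = Nov 20, 2004.
The on-call engineer is paged: Nov 20, 2004 − 18 days = Nov 2, 2004.
The alert fires: Nov 2, 2004 − 43 days = Sep 20, 2004.

20 September 2004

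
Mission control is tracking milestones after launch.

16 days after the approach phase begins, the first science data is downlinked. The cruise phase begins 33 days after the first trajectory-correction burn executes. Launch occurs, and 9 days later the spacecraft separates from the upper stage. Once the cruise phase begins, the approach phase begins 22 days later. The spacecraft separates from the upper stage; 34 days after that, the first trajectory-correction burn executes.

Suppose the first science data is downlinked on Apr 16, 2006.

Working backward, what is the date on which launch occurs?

Dec 23, 2005

The first science data is downlinked: Apr 16, 2006.
The approach phase begins: Apr 16, 2006 − 16 days = Mar 31, 2006.
The cruise phase begins: Mar 31, 2006 − 22 days = Mar 9, 2006.
The first trajectory-correction burn executes: Mar 9, 2006 − 33 days = Feb 4, 2006.
The spacecraft separates from the upper stage: Feb 4, 2006 − 34 days = Jan 1, 2006.
Launch occurs: Jan 1, 2006 − 9 days = Dec 23, 2005.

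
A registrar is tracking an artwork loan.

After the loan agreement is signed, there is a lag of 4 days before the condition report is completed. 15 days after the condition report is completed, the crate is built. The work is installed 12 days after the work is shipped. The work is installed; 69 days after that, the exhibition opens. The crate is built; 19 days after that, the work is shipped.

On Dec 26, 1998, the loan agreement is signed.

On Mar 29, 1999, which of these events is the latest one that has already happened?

The loan agreement is signed: Dec 26, 1998.
The condition report is completed: Dec 26, 1998 + 4 days = Dec 30, 1998.
The crate is built: Dec 30, 1998 + 15 days = Jan 14, 1999.
The work is shipped: Jan 14, 1999 + 19 days = Feb 2, 1999.
The work is installed: Feb 2, 1999 + 12 days = Feb 14, 1999.
The exhibition opens: Feb 14, 1999 + 69 days = Apr 24, 1999.
Mar 29, 1999 falls between when the work is installed (Feb 14, 1999) and when the exhibition opens (Apr 24, 1999).

The work is installed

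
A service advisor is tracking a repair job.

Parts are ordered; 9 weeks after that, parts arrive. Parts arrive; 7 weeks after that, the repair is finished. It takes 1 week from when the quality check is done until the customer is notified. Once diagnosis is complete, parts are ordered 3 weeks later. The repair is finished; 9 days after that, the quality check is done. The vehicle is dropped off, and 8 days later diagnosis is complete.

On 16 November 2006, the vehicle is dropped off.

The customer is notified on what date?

22 April 2007

The vehicle is dropped off: Nov 16, 2006.
Diagnosis is complete: Nov 16, 2006 + 8 days = Nov 24, 2006.
Parts are ordered: Nov 24, 2006 + 3 weeks = Dec 15, 2006.
Parts arrive: Dec 15, 2006 + 9 weeks = Feb 16, 2007.
The repair is finished: Feb 16, 2007 + 7 weeks = Apr 6, 2007.
The quality check is done: Apr 6, 2007 + 9 days = Apr 15, 2007.
The customer is notified: Apr 15, 2007 + 1 week = Apr 22, 2007.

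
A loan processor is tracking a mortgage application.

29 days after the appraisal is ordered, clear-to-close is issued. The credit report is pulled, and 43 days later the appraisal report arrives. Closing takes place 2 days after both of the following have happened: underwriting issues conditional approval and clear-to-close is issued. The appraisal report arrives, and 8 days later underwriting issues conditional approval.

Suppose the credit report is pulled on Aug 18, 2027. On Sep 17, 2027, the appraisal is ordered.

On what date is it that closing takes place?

The credit report is pulled: Aug 18, 2027.
The appraisal report arrives: Aug 18, 2027 + 43 days = Sep 30, 2027.
Underwriting issues conditional approval: Sep 30, 2027 + 8 days = Oct 8, 2027.
The appraisal is ordered: Sep 17, 2027.
Clear-to-close is issued: Sep 17, 2027 + 29 days = Oct 16, 2027.
Both prerequisites met — underwriting issues conditional approval (Oct 8, 2027), clear-to-close is issued (Oct 16, 2027); the later is Oct 16, 2027.
Closing takes place: Oct 16, 2027 + 2 days = Oct 18, 2027.

Oct 18, 2027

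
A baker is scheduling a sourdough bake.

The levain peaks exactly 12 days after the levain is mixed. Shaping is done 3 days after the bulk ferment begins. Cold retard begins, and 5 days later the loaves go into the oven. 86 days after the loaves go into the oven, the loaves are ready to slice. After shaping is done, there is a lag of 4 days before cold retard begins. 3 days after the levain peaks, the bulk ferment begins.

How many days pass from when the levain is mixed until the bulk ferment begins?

15 days

Causal path: the levain is mixed → the levain peaks → the bulk ferment begins.
Total delay along the path: 12 + 3 = 15 days.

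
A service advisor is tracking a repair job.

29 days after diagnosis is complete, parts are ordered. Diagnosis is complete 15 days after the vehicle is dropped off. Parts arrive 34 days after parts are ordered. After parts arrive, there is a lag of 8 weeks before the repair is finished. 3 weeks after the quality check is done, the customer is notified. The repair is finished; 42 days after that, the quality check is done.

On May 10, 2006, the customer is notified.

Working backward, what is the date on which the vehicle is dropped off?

Oct 25, 2005

The customer is notified: May 10, 2006.
The quality check is done: May 10, 2006 − 3 weeks = Apr 19, 2006.
The repair is finished: Apr 19, 2006 − 42 days = Mar 8, 2006.
Parts arrive: Mar 8, 2006 − 8 weeks = Jan 11, 2006.
Parts are ordered: Jan 11, 2006 − 34 days = Dec 8, 2005.
Diagnosis is complete: Dec 8, 2005 − 29 days = Nov 9, 2005.
The vehicle is dropped off: Nov 9, 2005 − 15 days = Oct 25, 2005.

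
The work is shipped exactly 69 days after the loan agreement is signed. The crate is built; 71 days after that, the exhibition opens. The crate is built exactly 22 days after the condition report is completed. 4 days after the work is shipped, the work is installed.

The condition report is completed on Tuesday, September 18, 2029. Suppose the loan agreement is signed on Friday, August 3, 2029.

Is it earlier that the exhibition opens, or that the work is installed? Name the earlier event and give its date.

The condition report is completed: Sep 18, 2029.
The crate is built: Sep 18, 2029 + 22 days = Oct 10, 2029.
The exhibition opens: Oct 10, 2029 + 71 days = Dec 20, 2029.
The loan agreement is signed: Aug 3, 2029.
The work is shipped: Aug 3, 2029 + 69 days = Oct 11, 2029.
The work is installed: Oct 11, 2029 + 4 days = Oct 15, 2029.
Comparing: the exhibition opens on Dec 20, 2029 vs the work is installed on Oct 15, 2029. Earlier: the work is installed.

The work is installed — Monday, October 15, 2029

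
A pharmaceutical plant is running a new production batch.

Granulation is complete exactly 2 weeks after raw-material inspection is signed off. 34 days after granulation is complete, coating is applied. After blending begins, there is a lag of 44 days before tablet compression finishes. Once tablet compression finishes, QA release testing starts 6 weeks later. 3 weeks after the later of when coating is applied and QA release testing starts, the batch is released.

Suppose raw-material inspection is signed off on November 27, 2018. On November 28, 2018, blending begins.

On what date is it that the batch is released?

Raw-material inspection is signed off: Nov 27, 2018.
Granulation is complete: Nov 27, 2018 + 2 weeks = Dec 11, 2018.
Coating is applied: Dec 11, 2018 + 34 days = Jan 14, 2019.
Blending begins: Nov 28, 2018.
Tablet compression finishes: Nov 28, 2018 + 44 days = Jan 11, 2019.
QA release testing starts: Jan 11, 2019 + 6 weeks = Feb 22, 2019.
Both prerequisites met — coating is applied (Jan 14, 2019), QA release testing starts (Feb 22, 2019); the later is Feb 22, 2019.
The batch is released: Feb 22, 2019 + 3 weeks = Mar 15, 2019.

March 15, 2019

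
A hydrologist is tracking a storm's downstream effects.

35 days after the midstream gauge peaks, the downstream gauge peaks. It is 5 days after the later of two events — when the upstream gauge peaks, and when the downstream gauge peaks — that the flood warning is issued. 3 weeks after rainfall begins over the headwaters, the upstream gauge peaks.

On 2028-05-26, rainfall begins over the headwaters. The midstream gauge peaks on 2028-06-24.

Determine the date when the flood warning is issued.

2028-08-03

Rainfall begins over the headwaters: May 26, 2028.
The upstream gauge peaks: May 26, 2028 + 3 weeks = Jun 16, 2028.
The midstream gauge peaks: Jun 24, 2028.
The downstream gauge peaks: Jun 24, 2028 + 35 days = Jul 29, 2028.
Both prerequisites met — the upstream gauge peaks (Jun 16, 2028), the downstream gauge peaks (Jul 29, 2028); the later is Jul 29, 2028.
The flood warning is issued: Jul 29, 2028 + 5 days = Aug 3, 2028.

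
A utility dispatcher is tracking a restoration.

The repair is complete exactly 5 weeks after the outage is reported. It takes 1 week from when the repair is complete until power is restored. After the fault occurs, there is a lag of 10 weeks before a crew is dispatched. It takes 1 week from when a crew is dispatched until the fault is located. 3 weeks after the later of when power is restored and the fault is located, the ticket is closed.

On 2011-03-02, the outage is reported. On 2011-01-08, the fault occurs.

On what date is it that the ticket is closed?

The outage is reported: Mar 2, 2011.
The repair is complete: Mar 2, 2011 + 5 weeks = Apr 6, 2011.
Power is restored: Apr 6, 2011 + 1 week = Apr 13, 2011.
The fault occurs: Jan 8, 2011.
A crew is dispatched: Jan 8, 2011 + 10 weeks = Mar 19, 2011.
The fault is located: Mar 19, 2011 + 1 week = Mar 26, 2011.
Both prerequisites met — power is restored (Apr 13, 2011), the fault is located (Mar 26, 2011); the later is Apr 13, 2011.
The ticket is closed: Apr 13, 2011 + 3 weeks = May 4, 2011.

2011-05-04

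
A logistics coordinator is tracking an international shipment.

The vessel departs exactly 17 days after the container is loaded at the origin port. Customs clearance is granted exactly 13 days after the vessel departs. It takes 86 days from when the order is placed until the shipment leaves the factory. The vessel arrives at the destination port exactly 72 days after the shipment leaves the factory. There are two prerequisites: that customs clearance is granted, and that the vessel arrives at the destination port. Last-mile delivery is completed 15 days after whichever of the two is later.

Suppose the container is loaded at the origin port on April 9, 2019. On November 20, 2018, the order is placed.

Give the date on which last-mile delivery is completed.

May 24, 2019

The container is loaded at the origin port: Apr 9, 2019.
The vessel departs: Apr 9, 2019 + 17 days = Apr 26, 2019.
Customs clearance is granted: Apr 26, 2019 + 13 days = May 9, 2019.
The order is placed: Nov 20, 2018.
The shipment leaves the factory: Nov 20, 2018 + 86 days = Feb 14, 2019.
The vessel arrives at the destination port: Feb 14, 2019 + 72 days = Apr 27, 2019.
Both prerequisites met — customs clearance is granted (May 9, 2019), the vessel arrives at the destination port (Apr 27, 2019); the later is May 9, 2019.
Last-mile delivery is completed: May 9, 2019 + 15 days = May 24, 2019.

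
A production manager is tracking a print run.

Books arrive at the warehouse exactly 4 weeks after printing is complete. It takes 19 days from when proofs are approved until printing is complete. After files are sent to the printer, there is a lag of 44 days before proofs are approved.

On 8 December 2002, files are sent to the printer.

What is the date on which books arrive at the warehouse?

9 March 2003

Files are sent to the printer: Dec 8, 2002.
Proofs are approved: Dec 8, 2002 + 44 days = Jan 21, 2003.
Printing is complete: Jan 21, 2003 + 19 days = Feb 9, 2003.
Books arrive at the warehouse: Feb 9, 2003 + 4 weeks = Mar 9, 2003.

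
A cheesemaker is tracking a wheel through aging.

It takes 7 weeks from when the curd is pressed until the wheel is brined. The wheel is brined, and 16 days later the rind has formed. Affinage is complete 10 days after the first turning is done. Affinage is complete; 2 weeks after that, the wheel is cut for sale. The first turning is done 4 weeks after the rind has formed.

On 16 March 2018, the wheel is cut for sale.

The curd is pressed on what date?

19 November 2017

The wheel is cut for sale: Mar 16, 2018.
Affinage is complete: Mar 16, 2018 − 2 weeks = Mar 2, 2018.
The first turning is done: Mar 2, 2018 − 10 days = Feb 20, 2018.
The rind has formed: Feb 20, 2018 − 4 weeks = Jan 23, 2018.
The wheel is brined: Jan 23, 2018 − 16 days = Jan 7, 2018.
The curd is pressed: Jan 7, 2018 − 7 weeks = Nov 19, 2017.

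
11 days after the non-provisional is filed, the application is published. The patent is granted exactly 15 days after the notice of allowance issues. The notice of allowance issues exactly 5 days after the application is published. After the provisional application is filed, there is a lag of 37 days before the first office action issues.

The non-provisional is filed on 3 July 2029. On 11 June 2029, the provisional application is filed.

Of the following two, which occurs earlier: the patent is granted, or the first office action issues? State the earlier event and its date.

The first office action issues — 18 July 2029

The non-provisional is filed: Jul 3, 2029.
The application is published: Jul 3, 2029 + 11 days = Jul 14, 2029.
The notice of allowance issues: Jul 14, 2029 + 5 days = Jul 19, 2029.
The patent is granted: Jul 19, 2029 + 15 days = Aug 3, 2029.
The provisional application is filed: Jun 11, 2029.
The first office action issues: Jun 11, 2029 + 37 days = Jul 18, 2029.
Comparing: the patent is granted on Aug 3, 2029 vs the first office action issues on Jul 18, 2029. Earlier: the first office action issues.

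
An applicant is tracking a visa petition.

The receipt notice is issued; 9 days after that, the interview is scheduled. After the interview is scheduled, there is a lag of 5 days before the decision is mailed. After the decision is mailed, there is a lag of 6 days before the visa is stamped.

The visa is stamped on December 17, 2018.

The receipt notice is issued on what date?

November 27, 2018

The visa is stamped: Dec 17, 2018.
The decision is mailed: Dec 17, 2018 − 6 days = Dec 11, 2018.
The interview is scheduled: Dec 11, 2018 − 5 days = Dec 6, 2018.
The receipt notice is issued: Dec 6, 2018 − 9 days = Nov 27, 2018.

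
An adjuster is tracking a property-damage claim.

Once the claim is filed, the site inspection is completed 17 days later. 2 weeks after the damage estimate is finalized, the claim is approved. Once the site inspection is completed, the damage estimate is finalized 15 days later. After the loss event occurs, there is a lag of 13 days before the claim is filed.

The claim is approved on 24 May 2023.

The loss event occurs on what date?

The claim is approved: May 24, 2023.
The damage estimate is finalized: May 24, 2023 − 2 weeks = May 10, 2023.
The site inspection is completed: May 10, 2023 − 15 days = Apr 25, 2023.
The claim is filed: Apr 25, 2023 − 17 days = Apr 8, 2023.
The loss event occurs: Apr 8, 2023 − 13 days = Mar 26, 2023.

26 March 2023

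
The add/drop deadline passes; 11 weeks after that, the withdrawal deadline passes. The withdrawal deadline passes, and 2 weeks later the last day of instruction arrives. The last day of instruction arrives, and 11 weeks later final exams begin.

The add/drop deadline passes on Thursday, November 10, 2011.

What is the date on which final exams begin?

The add/drop deadline passes: Nov 10, 2011.
The withdrawal deadline passes: Nov 10, 2011 + 11 weeks = Jan 26, 2012.
The last day of instruction arrives: Jan 26, 2012 + 2 weeks = Feb 9, 2012.
Final exams begin: Feb 9, 2012 + 11 weeks = Apr 26, 2012.

Thursday, April 26, 2012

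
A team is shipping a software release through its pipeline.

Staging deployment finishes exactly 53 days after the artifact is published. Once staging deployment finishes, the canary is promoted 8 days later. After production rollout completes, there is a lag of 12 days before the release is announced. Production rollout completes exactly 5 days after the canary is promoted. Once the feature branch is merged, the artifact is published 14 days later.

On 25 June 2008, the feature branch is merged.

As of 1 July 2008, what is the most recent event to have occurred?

The feature branch is merged

The feature branch is merged: Jun 25, 2008.
The artifact is published: Jun 25, 2008 + 14 days = Jul 9, 2008.
Staging deployment finishes: Jul 9, 2008 + 53 days = Aug 31, 2008.
The canary is promoted: Aug 31, 2008 + 8 days = Sep 8, 2008.
Production rollout completes: Sep 8, 2008 + 5 days = Sep 13, 2008.
The release is announced: Sep 13, 2008 + 12 days = Sep 25, 2008.
Jul 1, 2008 falls between when the feature branch is merged (Jun 25, 2008) and when the artifact is published (Jul 9, 2008).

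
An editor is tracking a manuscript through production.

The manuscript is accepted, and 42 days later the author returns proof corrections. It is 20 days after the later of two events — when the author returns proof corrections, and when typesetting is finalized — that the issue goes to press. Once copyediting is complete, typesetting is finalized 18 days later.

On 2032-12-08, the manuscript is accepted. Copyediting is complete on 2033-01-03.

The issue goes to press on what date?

The manuscript is accepted: Dec 8, 2032.
The author returns proof corrections: Dec 8, 2032 + 42 days = Jan 19, 2033.
Copyediting is complete: Jan 3, 2033.
Typesetting is finalized: Jan 3, 2033 + 18 days = Jan 21, 2033.
Both prerequisites met — the author returns proof corrections (Jan 19, 2033), typesetting is finalized (Jan 21, 2033); the later is Jan 21, 2033.
The issue goes to press: Jan 21, 2033 + 20 days = Feb 10, 2033.

2033-02-10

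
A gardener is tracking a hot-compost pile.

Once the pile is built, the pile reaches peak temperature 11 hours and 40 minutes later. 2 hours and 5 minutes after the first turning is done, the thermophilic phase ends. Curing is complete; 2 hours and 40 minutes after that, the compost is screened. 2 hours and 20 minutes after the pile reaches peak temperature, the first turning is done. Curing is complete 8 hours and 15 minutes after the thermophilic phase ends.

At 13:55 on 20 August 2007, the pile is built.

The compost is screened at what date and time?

The pile is built: 13:55 Aug 20, 2007.
The pile reaches peak temperature: 13:55 Aug 20, 2007 + 11h40m = 01:35 Aug 21, 2007.
The first turning is done: 01:35 Aug 21, 2007 + 2h20m = 03:55 Aug 21, 2007.
The thermophilic phase ends: 03:55 Aug 21, 2007 + 2h05m = 06:00 Aug 21, 2007.
Curing is complete: 06:00 Aug 21, 2007 + 8h15m = 14:15 Aug 21, 2007.
The compost is screened: 14:15 Aug 21, 2007 + 2h40m = 16:55 Aug 21, 2007.

16:55 on 21 August 2007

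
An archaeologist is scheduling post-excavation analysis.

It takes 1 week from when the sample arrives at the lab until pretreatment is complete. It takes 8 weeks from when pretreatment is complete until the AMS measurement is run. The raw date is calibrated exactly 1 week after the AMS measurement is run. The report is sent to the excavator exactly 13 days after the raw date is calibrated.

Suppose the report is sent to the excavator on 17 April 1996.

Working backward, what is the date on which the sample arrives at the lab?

The report is sent to the excavator: Apr 17, 1996.
The raw date is calibrated: Apr 17, 1996 − 13 days = Apr 4, 1996.
The AMS measurement is run: Apr 4, 1996 − 1 week = Mar 28, 1996.
Pretreatment is complete: Mar 28, 1996 − 8 weeks = Feb 1, 1996.
The sample arrives at the lab: Feb 1, 1996 − 1 week = Jan 25, 1996.

25 January 1996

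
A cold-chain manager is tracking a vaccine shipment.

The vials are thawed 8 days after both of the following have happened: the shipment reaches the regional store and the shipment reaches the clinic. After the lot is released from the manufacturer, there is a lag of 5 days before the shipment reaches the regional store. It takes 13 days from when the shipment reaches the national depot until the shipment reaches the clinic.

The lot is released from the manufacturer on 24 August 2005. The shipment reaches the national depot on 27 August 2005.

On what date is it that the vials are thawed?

The lot is released from the manufacturer: Aug 24, 2005.
The shipment reaches the regional store: Aug 24, 2005 + 5 days = Aug 29, 2005.
The shipment reaches the national depot: Aug 27, 2005.
The shipment reaches the clinic: Aug 27, 2005 + 13 days = Sep 9, 2005.
Both prerequisites met — the shipment reaches the regional store (Aug 29, 2005), the shipment reaches the clinic (Sep 9, 2005); the later is Sep 9, 2005.
The vials are thawed: Sep 9, 2005 + 8 days = Sep 17, 2005.

17 September 2005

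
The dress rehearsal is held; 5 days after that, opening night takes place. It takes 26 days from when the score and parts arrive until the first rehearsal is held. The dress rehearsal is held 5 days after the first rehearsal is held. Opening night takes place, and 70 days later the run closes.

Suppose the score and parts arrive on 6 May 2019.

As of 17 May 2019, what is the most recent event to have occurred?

The score and parts arrive

The score and parts arrive: May 6, 2019.
The first rehearsal is held: May 6, 2019 + 26 days = Jun 1, 2019.
The dress rehearsal is held: Jun 1, 2019 + 5 days = Jun 6, 2019.
Opening night takes place: Jun 6, 2019 + 5 days = Jun 11, 2019.
The run closes: Jun 11, 2019 + 70 days = Aug 20, 2019.
May 17, 2019 falls between when the score and parts arrive (May 6, 2019) and when the first rehearsal is held (Jun 1, 2019).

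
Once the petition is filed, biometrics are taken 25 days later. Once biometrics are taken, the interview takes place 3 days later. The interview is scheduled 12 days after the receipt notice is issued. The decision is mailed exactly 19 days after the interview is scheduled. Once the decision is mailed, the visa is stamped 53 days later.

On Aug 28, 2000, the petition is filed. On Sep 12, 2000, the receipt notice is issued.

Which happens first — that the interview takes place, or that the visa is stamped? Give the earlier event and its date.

The petition is filed: Aug 28, 2000.
Biometrics are taken: Aug 28, 2000 + 25 days = Sep 22, 2000.
The interview takes place: Sep 22, 2000 + 3 days = Sep 25, 2000.
The receipt notice is issued: Sep 12, 2000.
The interview is scheduled: Sep 12, 2000 + 12 days = Sep 24, 2000.
The decision is mailed: Sep 24, 2000 + 19 days = Oct 13, 2000.
The visa is stamped: Oct 13, 2000 + 53 days = Dec 5, 2000.
Comparing: the interview takes place on Sep 25, 2000 vs the visa is stamped on Dec 5, 2000. Earlier: the interview takes place.

The interview takes place — Sep 25, 2000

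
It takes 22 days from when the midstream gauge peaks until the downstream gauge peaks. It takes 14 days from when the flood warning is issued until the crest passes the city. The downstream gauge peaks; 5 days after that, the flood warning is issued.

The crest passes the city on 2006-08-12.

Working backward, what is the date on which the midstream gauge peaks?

The crest passes the city: Aug 12, 2006.
The flood warning is issued: Aug 12, 2006 − 14 days = Jul 29, 2006.
The downstream gauge peaks: Jul 29, 2006 − 5 days = Jul 24, 2006.
The midstream gauge peaks: Jul 24, 2006 − 22 days = Jul 2, 2006.

2006-07-02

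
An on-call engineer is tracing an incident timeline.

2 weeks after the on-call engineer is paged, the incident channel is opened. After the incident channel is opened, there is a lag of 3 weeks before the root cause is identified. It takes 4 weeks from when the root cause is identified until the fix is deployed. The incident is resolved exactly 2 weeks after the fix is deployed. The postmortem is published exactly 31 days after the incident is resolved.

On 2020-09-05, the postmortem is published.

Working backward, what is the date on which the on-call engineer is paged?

The postmortem is published: Sep 5, 2020.
The incident is resolved: Sep 5, 2020 − 31 days = Aug 5, 2020.
The fix is deployed: Aug 5, 2020 − 2 weeks = Jul 22, 2020.
The root cause is identified: Jul 22, 2020 − 4 weeks = Jun 24, 2020.
The incident channel is opened: Jun 24, 2020 − 3 weeks = Jun 3, 2020.
The on-call engineer is paged: Jun 3, 2020 − 2 weeks = May 20, 2020.

2020-05-20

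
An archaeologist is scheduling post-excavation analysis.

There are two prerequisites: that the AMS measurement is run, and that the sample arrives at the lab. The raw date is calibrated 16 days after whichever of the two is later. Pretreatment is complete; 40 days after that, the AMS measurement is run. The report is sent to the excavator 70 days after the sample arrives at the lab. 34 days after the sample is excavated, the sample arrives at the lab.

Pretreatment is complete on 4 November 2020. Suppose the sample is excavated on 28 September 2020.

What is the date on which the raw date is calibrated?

Pretreatment is complete: Nov 4, 2020.
The AMS measurement is run: Nov 4, 2020 + 40 days = Dec 14, 2020.
The sample is excavated: Sep 28, 2020.
The sample arrives at the lab: Sep 28, 2020 + 34 days = Nov 1, 2020.
Both prerequisites met — the AMS measurement is run (Dec 14, 2020), the sample arrives at the lab (Nov 1, 2020); the later is Dec 14, 2020.
The raw date is calibrated: Dec 14, 2020 + 16 days = Dec 30, 2020.

30 December 2020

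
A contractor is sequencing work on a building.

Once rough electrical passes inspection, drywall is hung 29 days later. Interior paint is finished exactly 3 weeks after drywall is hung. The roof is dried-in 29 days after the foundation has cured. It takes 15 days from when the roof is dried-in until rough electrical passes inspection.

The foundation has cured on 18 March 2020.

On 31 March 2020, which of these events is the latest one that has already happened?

The foundation has cured

The foundation has cured: Mar 18, 2020.
The roof is dried-in: Mar 18, 2020 + 29 days = Apr 16, 2020.
Rough electrical passes inspection: Apr 16, 2020 + 15 days = May 1, 2020.
Drywall is hung: May 1, 2020 + 29 days = May 30, 2020.
Interior paint is finished: May 30, 2020 + 3 weeks = Jun 20, 2020.
Mar 31, 2020 falls between when the foundation has cured (Mar 18, 2020) and when the roof is dried-in (Apr 16, 2020).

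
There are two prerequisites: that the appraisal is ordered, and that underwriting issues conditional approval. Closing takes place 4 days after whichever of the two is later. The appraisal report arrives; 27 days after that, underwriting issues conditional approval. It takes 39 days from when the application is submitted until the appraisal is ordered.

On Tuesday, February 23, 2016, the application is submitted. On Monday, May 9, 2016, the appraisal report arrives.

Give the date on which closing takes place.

Thursday, June 9, 2016

The application is submitted: Feb 23, 2016.
The appraisal is ordered: Feb 23, 2016 + 39 days = Apr 2, 2016.
The appraisal report arrives: May 9, 2016.
Underwriting issues conditional approval: May 9, 2016 + 27 days = Jun 5, 2016.
Both prerequisites met — the appraisal is ordered (Apr 2, 2016), underwriting issues conditional approval (Jun 5, 2016); the later is Jun 5, 2016.
Closing takes place: Jun 5, 2016 + 4 days = Jun 9, 2016.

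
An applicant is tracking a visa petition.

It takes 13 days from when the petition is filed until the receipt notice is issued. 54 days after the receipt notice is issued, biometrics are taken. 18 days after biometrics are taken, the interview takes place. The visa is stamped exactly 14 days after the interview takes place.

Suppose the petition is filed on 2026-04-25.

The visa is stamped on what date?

2026-08-02

The petition is filed: Apr 25, 2026.
The receipt notice is issued: Apr 25, 2026 + 13 days = May 8, 2026.
Biometrics are taken: May 8, 2026 + 54 days = Jul 1, 2026.
The interview takes place: Jul 1, 2026 + 18 days = Jul 19, 2026.
The visa is stamped: Jul 19, 2026 + 14 days = Aug 2, 2026.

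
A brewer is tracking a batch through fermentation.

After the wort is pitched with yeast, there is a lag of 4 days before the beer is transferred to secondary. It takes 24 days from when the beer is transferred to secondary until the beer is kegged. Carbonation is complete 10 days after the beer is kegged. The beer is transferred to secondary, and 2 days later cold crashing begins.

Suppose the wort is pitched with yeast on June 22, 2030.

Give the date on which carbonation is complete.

July 30, 2030

The wort is pitched with yeast: Jun 22, 2030.
The beer is transferred to secondary: Jun 22, 2030 + 4 days = Jun 26, 2030.
The beer is kegged: Jun 26, 2030 + 24 days = Jul 20, 2030.
Carbonation is complete: Jul 20, 2030 + 10 days = Jul 30, 2030.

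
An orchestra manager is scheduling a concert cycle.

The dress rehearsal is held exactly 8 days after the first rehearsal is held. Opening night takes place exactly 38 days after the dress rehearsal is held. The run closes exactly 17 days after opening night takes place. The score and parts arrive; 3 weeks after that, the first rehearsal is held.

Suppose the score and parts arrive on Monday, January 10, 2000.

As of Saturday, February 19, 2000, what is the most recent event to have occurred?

The score and parts arrive: Jan 10, 2000.
The first rehearsal is held: Jan 10, 2000 + 3 weeks = Jan 31, 2000.
The dress rehearsal is held: Jan 31, 2000 + 8 days = Feb 8, 2000.
Opening night takes place: Feb 8, 2000 + 38 days = Mar 17, 2000.
The run closes: Mar 17, 2000 + 17 days = Apr 3, 2000.
Feb 19, 2000 falls between when the dress rehearsal is held (Feb 8, 2000) and when opening night takes place (Mar 17, 2000).

The dress rehearsal is held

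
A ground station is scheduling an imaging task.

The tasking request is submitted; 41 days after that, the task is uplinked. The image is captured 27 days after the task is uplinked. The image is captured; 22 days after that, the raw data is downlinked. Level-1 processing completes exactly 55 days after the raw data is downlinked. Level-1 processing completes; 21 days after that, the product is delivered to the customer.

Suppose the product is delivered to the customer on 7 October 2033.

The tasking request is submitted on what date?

The product is delivered to the customer: Oct 7, 2033.
Level-1 processing completes: Oct 7, 2033 − 21 days = Sep 16, 2033.
The raw data is downlinked: Sep 16, 2033 − 55 days = Jul 23, 2033.
The image is captured: Jul 23, 2033 − 22 days = Jul 1, 2033.
The task is uplinked: Jul 1, 2033 − 27 days = Jun 4, 2033.
The tasking request is submitted: Jun 4, 2033 − 41 days = Apr 24, 2033.

24 April 2033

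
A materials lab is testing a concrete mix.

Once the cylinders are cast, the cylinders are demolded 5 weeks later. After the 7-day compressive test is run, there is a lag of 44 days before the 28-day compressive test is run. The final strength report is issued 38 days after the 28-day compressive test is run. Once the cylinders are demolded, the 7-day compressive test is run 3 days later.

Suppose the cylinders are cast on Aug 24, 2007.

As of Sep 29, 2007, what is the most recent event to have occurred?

The cylinders are cast: Aug 24, 2007.
The cylinders are demolded: Aug 24, 2007 + 5 weeks = Sep 28, 2007.
The 7-day compressive test is run: Sep 28, 2007 + 3 days = Oct 1, 2007.
The 28-day compressive test is run: Oct 1, 2007 + 44 days = Nov 14, 2007.
The final strength report is issued: Nov 14, 2007 + 38 days = Dec 22, 2007.
Sep 29, 2007 falls between when the cylinders are demolded (Sep 28, 2007) and when the 7-day compressive test is run (Oct 1, 2007).

The cylinders are demolded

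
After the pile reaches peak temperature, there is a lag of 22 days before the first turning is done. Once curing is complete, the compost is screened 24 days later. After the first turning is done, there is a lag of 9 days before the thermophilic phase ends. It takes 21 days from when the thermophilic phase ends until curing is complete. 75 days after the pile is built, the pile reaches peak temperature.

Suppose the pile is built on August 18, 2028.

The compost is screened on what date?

January 16, 2029

The pile is built: Aug 18, 2028.
The pile reaches peak temperature: Aug 18, 2028 + 75 days = Nov 1, 2028.
The first turning is done: Nov 1, 2028 + 22 days = Nov 23, 2028.
The thermophilic phase ends: Nov 23, 2028 + 9 days = Dec 2, 2028.
Curing is complete: Dec 2, 2028 + 21 days = Dec 23, 2028.
The compost is screened: Dec 23, 2028 + 24 days = Jan 16, 2029.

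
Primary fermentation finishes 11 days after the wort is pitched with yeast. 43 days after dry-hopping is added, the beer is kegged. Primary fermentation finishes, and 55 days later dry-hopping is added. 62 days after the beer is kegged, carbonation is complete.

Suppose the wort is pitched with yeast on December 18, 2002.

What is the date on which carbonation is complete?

June 7, 2003

The wort is pitched with yeast: Dec 18, 2002.
Primary fermentation finishes: Dec 18, 2002 + 11 days = Dec 29, 2002.
Dry-hopping is added: Dec 29, 2002 + 55 days = Feb 22, 2003.
The beer is kegged: Feb 22, 2003 + 43 days = Apr 6, 2003.
Carbonation is complete: Apr 6, 2003 + 62 days = Jun 7, 2003.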